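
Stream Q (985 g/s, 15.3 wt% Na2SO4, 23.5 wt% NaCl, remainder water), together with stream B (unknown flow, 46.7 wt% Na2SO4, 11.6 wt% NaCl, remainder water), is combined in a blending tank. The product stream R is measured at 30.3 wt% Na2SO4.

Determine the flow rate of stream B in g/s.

900.9 g/s

Let B be the unknown flow. Total out = 985 + B.
Na2SO4 balance: 150.7 + 0.467·B = 0.303·(985 + B)
(0.467 − 0.303)·B = 0.303×985 − 150.7 = 147.75
B = 147.75 / 0.164 = 900.91 g/s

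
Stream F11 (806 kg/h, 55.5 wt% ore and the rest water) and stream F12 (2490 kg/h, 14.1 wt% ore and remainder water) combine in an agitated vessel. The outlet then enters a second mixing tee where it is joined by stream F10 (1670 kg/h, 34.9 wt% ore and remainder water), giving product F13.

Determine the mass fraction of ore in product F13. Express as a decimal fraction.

0.278

Overall, product flow = 4966 kg/h.
ore in = 806×0.555 + 2490×0.141 + 1670×0.349 = 1381.2 kg/h.
ore fraction in F13 = 0.278.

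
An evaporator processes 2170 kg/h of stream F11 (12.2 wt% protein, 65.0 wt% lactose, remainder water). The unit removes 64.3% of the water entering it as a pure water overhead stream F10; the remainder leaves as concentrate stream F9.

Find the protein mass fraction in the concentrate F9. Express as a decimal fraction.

0.143

protein is not removed: 2170×0.122 = 264.74 kg/h of protein enters F9.
water entering = 2170×0.228 = 494.76 kg/h; overhead removed = 0.643×494.76 = 318.13 kg/h.
Concentrate = 2170 − 318.13 = 1851.9 kg/h.
Mass fraction = 264.74/1851.9 = 0.143.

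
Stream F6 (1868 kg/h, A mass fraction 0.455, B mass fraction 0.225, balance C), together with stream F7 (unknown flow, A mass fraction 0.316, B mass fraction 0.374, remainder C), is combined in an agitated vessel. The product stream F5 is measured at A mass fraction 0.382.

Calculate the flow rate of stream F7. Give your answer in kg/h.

2066 kg/h

Let F7 be the unknown flow. Total out = 1868 + F7.
A balance: 849.94 + 0.316·F7 = 0.382·(1868 + F7)
(0.316 − 0.382)·F7 = 0.382×1868 − 849.94 = -136.36
F7 = -136.36 / -0.066 = 2066.1 kg/h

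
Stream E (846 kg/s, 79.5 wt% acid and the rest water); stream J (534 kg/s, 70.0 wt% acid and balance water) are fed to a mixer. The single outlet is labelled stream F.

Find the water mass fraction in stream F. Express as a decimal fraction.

Total flow out = 846 + 534 = 1380 kg/s.
water in = 846×0.205 + 534×0.300 = 333.63 kg/s.
water mass fraction in F = 333.63/1380 = 0.242.

0.242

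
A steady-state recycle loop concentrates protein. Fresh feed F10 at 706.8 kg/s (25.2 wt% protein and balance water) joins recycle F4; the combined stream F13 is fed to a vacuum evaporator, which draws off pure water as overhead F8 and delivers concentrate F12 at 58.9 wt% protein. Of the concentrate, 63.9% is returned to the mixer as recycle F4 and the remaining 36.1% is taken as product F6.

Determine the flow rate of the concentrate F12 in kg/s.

837.7 kg/s

Overall protein balance (none leaves overhead): protein in fresh feed = protein in product, i.e. 706.8×0.252 = (1−0.639)·F12·0.589.
F12 = 178.11/(0.589×0.361) = 837.67 kg/s.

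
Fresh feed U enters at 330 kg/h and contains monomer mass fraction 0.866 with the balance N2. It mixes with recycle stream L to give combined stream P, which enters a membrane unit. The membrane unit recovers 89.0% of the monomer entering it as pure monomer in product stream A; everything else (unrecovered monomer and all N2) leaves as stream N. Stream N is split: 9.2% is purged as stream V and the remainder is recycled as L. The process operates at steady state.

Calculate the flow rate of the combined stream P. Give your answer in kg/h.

N2 enters only via U and leaves only via the purge: 330×0.134 = 0.092×(N2 in N), and the membrane unit passes all N2, so N2 in P = N2 in N = 480.65 kg/h.
monomer in P: m_A = 330×0.866 + (1−0.092)·(1−0.890)·m_A, so m_A = 285.78/0.9001 = 317.49 kg/h.
P = 317.49 + 480.65 = 798.14 kg/h.

798.1 kg/h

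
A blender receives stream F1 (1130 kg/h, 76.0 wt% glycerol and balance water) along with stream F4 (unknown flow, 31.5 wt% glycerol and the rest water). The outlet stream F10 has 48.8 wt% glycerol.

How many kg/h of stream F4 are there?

Let F4 be the unknown flow. Total out = 1130 + F4.
glycerol balance: 858.8 + 0.315·F4 = 0.488·(1130 + F4)
(0.315 − 0.488)·F4 = 0.488×1130 − 858.8 = -307.36
F4 = -307.36 / -0.173 = 1776.6 kg/h

1777 kg/h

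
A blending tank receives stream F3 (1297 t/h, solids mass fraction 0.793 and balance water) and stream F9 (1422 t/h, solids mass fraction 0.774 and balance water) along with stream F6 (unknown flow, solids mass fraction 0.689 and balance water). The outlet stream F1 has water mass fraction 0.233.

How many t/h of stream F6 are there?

Let F6 be the unknown flow. Total out = 2719 + F6.
water balance: 589.85 + 0.311·F6 = 0.233·(2719 + F6)
(0.311 − 0.233)·F6 = 0.233×2719 − 589.85 = 43.676
F6 = 43.676 / 0.078 = 559.95 t/h

559.9 t/h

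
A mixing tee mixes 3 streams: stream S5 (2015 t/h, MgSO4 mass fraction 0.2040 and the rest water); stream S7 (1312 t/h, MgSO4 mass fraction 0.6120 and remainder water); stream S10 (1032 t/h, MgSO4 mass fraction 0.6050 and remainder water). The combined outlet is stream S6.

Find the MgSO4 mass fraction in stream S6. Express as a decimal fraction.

Total flow out = 2015 + 1312 + 1032 = 4359 t/h.
MgSO4 in = 2015×0.204 + 1312×0.612 + 1032×0.605 = 1838.4 t/h.
MgSO4 mass fraction in S6 = 1838.4/4359 = 0.4217.

0.4217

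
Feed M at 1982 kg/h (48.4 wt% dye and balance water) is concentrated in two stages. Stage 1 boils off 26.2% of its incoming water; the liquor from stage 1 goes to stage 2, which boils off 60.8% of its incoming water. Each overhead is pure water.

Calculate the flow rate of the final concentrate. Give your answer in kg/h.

1255 kg/h

water in feed = 1982×0.516 = 1022.7 kg/h.
After stage 1: water left = (1−0.262)×1022.7 = 754.76; stream total = 1714 kg/h.
After stage 2: water left = (1−0.608)×754.76 = 295.87; final concentrate = 1255.2 kg/h.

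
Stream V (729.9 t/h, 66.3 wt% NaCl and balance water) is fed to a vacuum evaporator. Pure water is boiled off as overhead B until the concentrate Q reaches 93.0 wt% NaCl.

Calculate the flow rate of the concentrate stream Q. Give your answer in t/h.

NaCl is conserved: 729.9×0.663 = 483.92 t/h all reports to the concentrate.
Concentrate = 483.92/(target fraction) = 520.35 t/h.

520.3 t/h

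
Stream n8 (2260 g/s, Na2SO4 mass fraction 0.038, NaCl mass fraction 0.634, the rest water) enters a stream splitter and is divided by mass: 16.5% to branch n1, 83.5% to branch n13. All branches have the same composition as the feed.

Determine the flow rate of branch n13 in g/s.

1887 g/s

Branch n13 flow = 0.835×2260 = 1887.1 g/s.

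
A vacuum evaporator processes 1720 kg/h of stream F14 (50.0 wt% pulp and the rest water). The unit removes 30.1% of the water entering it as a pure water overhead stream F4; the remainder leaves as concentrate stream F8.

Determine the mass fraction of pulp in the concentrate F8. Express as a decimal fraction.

pulp is not removed: 1720×0.500 = 860 kg/h of pulp enters F8.
water entering = 1720×0.500 = 860 kg/h; overhead removed = 0.301×860 = 258.86 kg/h.
Concentrate = 1720 − 258.86 = 1461.1 kg/h.
Mass fraction = 860/1461.1 = 0.589.

0.589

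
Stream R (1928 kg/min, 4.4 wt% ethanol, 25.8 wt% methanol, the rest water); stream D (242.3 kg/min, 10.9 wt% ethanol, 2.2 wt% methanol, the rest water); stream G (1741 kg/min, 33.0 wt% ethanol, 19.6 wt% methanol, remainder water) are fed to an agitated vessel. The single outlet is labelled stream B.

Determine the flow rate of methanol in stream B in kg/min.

methanol out = methanol in = 1928×0.258 + 242.3×0.022 + 1741×0.196 = 843.99 kg/min.

844 kg/min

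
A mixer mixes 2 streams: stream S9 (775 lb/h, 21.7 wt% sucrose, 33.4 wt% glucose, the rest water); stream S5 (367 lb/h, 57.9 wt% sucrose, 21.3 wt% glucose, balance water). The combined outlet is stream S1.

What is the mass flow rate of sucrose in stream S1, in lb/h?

380.7 lb/h

sucrose out = sucrose in = 775×0.217 + 367×0.579 = 380.67 lb/h.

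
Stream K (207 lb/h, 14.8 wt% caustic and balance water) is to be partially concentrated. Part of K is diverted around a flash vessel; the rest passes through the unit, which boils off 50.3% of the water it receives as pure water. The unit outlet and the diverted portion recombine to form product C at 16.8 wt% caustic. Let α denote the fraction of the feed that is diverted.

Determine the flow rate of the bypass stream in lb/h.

All 207×0.148 = 30.636 lb/h of caustic reaches C, so C = 30.636/0.168 = 182.36 lb/h and vapour = 24.643 lb/h.
The evaporator receives (1−α)·207 of feed at 0.852 water and removes 0.503 of that water:
0.503×0.852×(1−α)×207 = 24.643
(1−α) = 24.643/88.711 = 0.2778;  α = 0.7222.
Bypass flow = 0.7222×207 = 149.5 lb/h.

149.5 lb/h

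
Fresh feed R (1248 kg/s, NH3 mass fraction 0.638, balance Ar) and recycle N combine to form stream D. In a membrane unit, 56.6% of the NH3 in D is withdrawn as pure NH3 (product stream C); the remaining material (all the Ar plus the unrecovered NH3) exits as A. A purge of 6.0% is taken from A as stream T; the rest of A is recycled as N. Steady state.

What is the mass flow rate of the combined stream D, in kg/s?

Ar enters only via R and leaves only via the purge: 1248×0.362 = 0.060×(Ar in A), and the membrane unit passes all Ar, so Ar in D = Ar in A = 7529.6 kg/s.
NH3 in D: m_A = 1248×0.638 + (1−0.060)·(1−0.566)·m_A, so m_A = 796.22/0.5920 = 1344.9 kg/s.
D = 1344.9 + 7529.6 = 8874.5 kg/s.

8874 kg/s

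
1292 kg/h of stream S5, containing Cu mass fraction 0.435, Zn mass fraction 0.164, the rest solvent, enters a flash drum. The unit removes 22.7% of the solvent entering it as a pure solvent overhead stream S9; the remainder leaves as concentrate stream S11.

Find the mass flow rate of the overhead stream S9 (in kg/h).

117.6 kg/h

solvent entering = 1292×0.401 = 518.09 kg/h; overhead removed = 0.227×518.09 = 117.61 kg/h.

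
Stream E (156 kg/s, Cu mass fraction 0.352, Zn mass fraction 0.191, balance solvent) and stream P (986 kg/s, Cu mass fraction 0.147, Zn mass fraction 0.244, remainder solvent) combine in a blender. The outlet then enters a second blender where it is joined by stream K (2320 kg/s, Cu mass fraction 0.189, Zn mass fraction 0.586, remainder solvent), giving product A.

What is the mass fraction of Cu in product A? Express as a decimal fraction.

Overall, product flow = 3462 kg/s.
Cu in = 156×0.352 + 986×0.147 + 2320×0.189 = 638.33 kg/s.
Cu fraction in A = 0.184.

0.184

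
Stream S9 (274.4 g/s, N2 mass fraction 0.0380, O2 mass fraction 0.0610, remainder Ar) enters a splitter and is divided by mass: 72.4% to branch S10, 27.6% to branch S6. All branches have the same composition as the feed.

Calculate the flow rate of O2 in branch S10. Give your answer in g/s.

Branch S10 total = 0.724×274.4 = 198.67 g/s.
O2 in S10 = 0.061×198.67 = 12.119 g/s.

12.12 g/s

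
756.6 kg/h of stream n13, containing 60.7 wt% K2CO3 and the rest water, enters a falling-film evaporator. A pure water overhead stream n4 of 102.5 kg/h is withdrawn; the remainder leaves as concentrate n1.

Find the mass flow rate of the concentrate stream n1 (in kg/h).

654.1 kg/h

Concentrate = 756.6 − 102.5 = 654.1 kg/h.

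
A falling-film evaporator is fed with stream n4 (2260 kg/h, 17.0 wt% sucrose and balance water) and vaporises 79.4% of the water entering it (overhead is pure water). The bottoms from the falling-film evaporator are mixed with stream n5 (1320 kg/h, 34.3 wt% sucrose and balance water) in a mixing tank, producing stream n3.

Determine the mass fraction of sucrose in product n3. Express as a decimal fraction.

Vapour removed = 0.794×0.830×2260 = 1489.4 kg/h; concentrate = 770.61 kg/h.
sucrose reaching the mixer = 384.2 (from concentrate) + 1320×0.343 = 836.96 kg/h.
Product flow = 770.61 + 1320 = 2090.6 kg/h; sucrose fraction = 0.400.

0.400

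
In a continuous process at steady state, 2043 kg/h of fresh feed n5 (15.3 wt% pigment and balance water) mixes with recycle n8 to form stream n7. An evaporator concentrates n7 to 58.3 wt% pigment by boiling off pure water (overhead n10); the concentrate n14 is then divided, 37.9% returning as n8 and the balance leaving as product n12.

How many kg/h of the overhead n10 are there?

1507 kg/h

Overall pigment balance (none leaves overhead): pigment in fresh feed = pigment in product, i.e. 2043×0.153 = (1−0.379)·n14·0.583.
n14 = 312.58/(0.583×0.621) = 863.38 kg/h.
Recycle n8 = 0.379×863.38 = 327.22 kg/h.
Combined feed n7 = 2043 + 327.22 = 2370.2 kg/h.
Overhead n10 = n7 − n14 = 2370.2 − 863.38 = 1506.8 kg/h.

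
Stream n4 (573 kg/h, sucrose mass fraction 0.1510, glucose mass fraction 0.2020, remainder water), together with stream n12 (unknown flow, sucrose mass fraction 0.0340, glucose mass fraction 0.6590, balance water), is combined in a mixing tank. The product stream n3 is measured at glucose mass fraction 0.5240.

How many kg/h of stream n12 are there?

1367 kg/h

Let n12 be the unknown flow. Total out = 573 + n12.
glucose balance: 115.75 + 0.659·n12 = 0.524·(573 + n12)
(0.659 − 0.524)·n12 = 0.524×573 − 115.75 = 184.51
n12 = 184.51 / 0.135 = 1366.7 kg/h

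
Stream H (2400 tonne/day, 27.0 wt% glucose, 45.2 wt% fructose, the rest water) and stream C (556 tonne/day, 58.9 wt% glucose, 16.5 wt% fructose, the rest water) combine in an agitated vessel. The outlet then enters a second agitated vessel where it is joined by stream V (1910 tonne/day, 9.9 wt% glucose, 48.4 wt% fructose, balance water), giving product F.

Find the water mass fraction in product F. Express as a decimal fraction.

Overall, product flow = 4866 tonne/day.
water in = 2400×0.278 + 556×0.246 + 1910×0.417 = 1600.4 tonne/day.
water fraction in F = 0.3289.

0.3289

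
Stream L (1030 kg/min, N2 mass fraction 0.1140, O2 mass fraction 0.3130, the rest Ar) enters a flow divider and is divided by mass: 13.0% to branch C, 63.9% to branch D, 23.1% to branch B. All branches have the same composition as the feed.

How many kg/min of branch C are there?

Branch C flow = 0.130×1030 = 133.9 kg/min.

133.9 kg/min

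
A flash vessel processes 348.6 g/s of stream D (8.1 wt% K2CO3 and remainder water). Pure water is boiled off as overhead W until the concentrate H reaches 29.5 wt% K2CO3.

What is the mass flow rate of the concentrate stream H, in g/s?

K2CO3 is conserved: 348.6×0.081 = 28.237 g/s all reports to the concentrate.
Concentrate = 28.237/(target fraction) = 95.717 g/s.

95.72 g/s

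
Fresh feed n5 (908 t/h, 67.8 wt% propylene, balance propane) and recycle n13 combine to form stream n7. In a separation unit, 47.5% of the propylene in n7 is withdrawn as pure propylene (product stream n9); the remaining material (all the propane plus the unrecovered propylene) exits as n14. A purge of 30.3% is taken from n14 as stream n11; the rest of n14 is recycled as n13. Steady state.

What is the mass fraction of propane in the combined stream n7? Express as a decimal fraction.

0.498

propane enters only via n5 and leaves only via the purge: 908×0.322 = 0.303×(propane in n14), and the separation unit passes all propane, so propane in n7 = propane in n14 = 964.94 t/h.
propylene in n7: m_A = 908×0.678 + (1−0.303)·(1−0.475)·m_A, so m_A = 615.62/0.6341 = 970.9 t/h.
n7 = 970.9 + 964.94 = 1935.8 t/h.
propane fraction in n7 = 964.94/1935.8 = 0.498.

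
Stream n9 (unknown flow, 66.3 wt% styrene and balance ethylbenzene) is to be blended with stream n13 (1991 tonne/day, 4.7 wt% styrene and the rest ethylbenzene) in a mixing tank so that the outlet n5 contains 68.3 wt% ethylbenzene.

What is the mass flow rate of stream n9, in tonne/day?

Let n9 be the unknown flow. Total out = 1991 + n9.
ethylbenzene balance: 1897.4 + 0.337·n9 = 0.683·(1991 + n9)
(0.337 − 0.683)·n9 = 0.683×1991 − 1897.4 = -537.57
n9 = -537.57 / -0.346 = 1553.7 tonne/day

1554 tonne/day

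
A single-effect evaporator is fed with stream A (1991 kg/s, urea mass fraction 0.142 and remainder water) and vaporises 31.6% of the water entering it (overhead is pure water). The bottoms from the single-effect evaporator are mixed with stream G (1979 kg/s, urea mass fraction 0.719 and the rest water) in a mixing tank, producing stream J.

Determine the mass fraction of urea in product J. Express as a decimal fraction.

0.497

Vapour removed = 0.316×0.858×1991 = 539.82 kg/s; concentrate = 1451.2 kg/s.
urea reaching the mixer = 282.72 (from concentrate) + 1979×0.719 = 1705.6 kg/s.
Product flow = 1451.2 + 1979 = 3430.2 kg/s; urea fraction = 0.497.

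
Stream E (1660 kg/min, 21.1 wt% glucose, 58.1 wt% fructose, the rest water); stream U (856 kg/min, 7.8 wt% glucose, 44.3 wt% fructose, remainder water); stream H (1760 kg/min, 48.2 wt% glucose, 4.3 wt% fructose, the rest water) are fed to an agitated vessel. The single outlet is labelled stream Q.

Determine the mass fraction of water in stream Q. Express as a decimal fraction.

Total flow out = 1660 + 856 + 1760 = 4276 kg/min.
water in = 1660×0.208 + 856×0.479 + 1760×0.475 = 1591.3 kg/min.
water mass fraction in Q = 1591.3/4276 = 0.372.

0.372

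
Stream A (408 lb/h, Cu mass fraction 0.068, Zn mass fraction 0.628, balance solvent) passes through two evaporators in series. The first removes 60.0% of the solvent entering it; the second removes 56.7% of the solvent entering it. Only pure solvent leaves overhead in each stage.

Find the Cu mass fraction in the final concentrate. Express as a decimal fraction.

0.091

solvent in feed = 408×0.304 = 124.03 lb/h.
After stage 1: solvent left = (1−0.600)×124.03 = 49.613; stream total = 333.58 lb/h.
After stage 2: solvent left = (1−0.567)×49.613 = 21.482; final concentrate = 305.45 lb/h.
Cu fraction = 27.744/305.45 = 0.091.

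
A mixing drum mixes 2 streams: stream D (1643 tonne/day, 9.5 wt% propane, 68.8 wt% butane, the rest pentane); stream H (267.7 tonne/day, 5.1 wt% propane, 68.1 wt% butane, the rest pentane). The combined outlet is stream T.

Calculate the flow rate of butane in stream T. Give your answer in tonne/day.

1313 tonne/day

butane out = butane in = 1643×0.688 + 267.7×0.681 = 1312.7 tonne/day.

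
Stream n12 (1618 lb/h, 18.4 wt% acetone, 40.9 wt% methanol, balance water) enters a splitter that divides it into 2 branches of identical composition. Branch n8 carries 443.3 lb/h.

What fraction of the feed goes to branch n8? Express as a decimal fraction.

Fraction to n8 = 443.3/1618 = 0.2740.

0.274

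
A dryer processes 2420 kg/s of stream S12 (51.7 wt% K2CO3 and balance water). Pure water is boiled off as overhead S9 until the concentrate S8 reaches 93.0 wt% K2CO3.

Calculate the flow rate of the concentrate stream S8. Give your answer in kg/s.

K2CO3 is conserved: 2420×0.517 = 1251.1 kg/s all reports to the concentrate.
Concentrate = 1251.1/(target fraction) = 1345.3 kg/s.

1345 kg/s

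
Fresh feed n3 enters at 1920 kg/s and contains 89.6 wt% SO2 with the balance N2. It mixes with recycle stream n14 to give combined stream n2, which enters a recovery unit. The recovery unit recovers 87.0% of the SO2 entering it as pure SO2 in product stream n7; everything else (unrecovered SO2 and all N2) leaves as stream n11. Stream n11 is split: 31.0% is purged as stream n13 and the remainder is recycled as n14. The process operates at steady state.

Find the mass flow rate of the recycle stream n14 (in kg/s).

614 kg/s

N2 enters only via n3 and leaves only via the purge: 1920×0.104 = 0.310×(N2 in n11), and the recovery unit passes all N2, so N2 in n2 = N2 in n11 = 644.13 kg/s.
SO2 in n2: m_A = 1920×0.896 + (1−0.310)·(1−0.870)·m_A, so m_A = 1720.3/0.9103 = 1889.8 kg/s.
n11 = (1−0.870)×1889.8 + 644.13 = 889.81 kg/s.
Recycle n14 = (1−0.310)×889.81 = 613.97 kg/s.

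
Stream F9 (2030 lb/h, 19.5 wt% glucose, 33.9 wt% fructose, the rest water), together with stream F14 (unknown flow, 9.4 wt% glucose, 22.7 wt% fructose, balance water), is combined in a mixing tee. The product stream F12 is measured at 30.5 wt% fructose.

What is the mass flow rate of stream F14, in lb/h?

884.9 lb/h

Let F14 be the unknown flow. Total out = 2030 + F14.
fructose balance: 688.17 + 0.227·F14 = 0.305·(2030 + F14)
(0.227 − 0.305)·F14 = 0.305×2030 − 688.17 = -69.02
F14 = -69.02 / -0.078 = 884.87 lb/h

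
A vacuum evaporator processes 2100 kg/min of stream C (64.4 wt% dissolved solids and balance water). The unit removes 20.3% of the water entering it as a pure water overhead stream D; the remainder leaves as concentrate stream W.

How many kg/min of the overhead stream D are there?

151.8 kg/min

water entering = 2100×0.356 = 747.6 kg/min; overhead removed = 0.203×747.6 = 151.76 kg/min.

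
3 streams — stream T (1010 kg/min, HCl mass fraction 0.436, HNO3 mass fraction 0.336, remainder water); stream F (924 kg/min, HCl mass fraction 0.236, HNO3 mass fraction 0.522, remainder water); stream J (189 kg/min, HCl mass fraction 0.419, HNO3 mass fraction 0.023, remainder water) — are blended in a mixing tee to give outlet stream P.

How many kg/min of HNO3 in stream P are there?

826 kg/min

HNO3 out = HNO3 in = 1010×0.336 + 924×0.522 + 189×0.023 = 826.04 kg/min.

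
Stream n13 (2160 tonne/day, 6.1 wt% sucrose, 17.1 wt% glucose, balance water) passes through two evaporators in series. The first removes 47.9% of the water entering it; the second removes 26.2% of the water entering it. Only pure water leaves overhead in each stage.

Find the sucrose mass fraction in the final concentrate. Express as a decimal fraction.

0.116

water in feed = 2160×0.768 = 1658.9 tonne/day.
After stage 1: water left = (1−0.479)×1658.9 = 864.28; stream total = 1365.4 tonne/day.
After stage 2: water left = (1−0.262)×864.28 = 637.84; final concentrate = 1139 tonne/day.
sucrose fraction = 131.76/1139 = 0.116.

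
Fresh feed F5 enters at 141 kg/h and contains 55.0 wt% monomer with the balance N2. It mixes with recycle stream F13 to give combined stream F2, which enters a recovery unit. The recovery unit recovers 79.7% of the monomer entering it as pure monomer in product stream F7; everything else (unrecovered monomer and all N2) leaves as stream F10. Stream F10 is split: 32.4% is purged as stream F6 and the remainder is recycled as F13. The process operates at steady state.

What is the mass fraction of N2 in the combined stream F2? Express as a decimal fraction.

0.685

N2 enters only via F5 and leaves only via the purge: 141×0.450 = 0.324×(N2 in F10), and the recovery unit passes all N2, so N2 in F2 = N2 in F10 = 195.83 kg/h.
monomer in F2: m_A = 141×0.550 + (1−0.324)·(1−0.797)·m_A, so m_A = 77.55/0.8628 = 89.885 kg/h.
F2 = 89.885 + 195.83 = 285.72 kg/h.
N2 fraction in F2 = 195.83/285.72 = 0.685.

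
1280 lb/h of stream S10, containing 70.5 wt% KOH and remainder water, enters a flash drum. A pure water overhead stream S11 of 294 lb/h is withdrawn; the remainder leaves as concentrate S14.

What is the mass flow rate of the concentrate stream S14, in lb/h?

Concentrate = 1280 − 294 = 986 lb/h.

986 lb/h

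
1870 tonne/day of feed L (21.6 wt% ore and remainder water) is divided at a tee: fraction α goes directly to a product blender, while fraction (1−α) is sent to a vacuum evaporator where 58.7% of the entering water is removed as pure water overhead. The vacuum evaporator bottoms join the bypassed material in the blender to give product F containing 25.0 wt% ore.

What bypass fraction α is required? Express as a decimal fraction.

All 1870×0.216 = 403.92 tonne/day of ore reaches F, so F = 403.92/0.250 = 1615.7 tonne/day and vapour = 254.32 tonne/day.
The evaporator receives (1−α)·1870 of feed at 0.784 water and removes 0.587 of that water:
0.587×0.784×(1−α)×1870 = 254.32
(1−α) = 254.32/860.59 = 0.2955;  α = 0.7045.

0.704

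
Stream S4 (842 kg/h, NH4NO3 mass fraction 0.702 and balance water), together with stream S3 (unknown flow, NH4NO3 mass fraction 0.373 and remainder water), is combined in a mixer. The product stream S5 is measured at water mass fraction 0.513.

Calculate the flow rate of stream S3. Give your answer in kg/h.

1588 kg/h

Let S3 be the unknown flow. Total out = 842 + S3.
water balance: 250.92 + 0.627·S3 = 0.513·(842 + S3)
(0.627 − 0.513)·S3 = 0.513×842 − 250.92 = 181.03
S3 = 181.03 / 0.114 = 1588 kg/h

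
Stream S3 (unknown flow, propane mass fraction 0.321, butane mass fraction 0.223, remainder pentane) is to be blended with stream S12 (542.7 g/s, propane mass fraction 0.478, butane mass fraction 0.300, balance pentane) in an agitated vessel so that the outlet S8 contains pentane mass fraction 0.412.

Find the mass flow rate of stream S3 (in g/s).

2343 g/s

Let S3 be the unknown flow. Total out = 542.7 + S3.
pentane balance: 120.48 + 0.456·S3 = 0.412·(542.7 + S3)
(0.456 − 0.412)·S3 = 0.412×542.7 − 120.48 = 103.11
S3 = 103.11 / 0.044 = 2343.5 g/s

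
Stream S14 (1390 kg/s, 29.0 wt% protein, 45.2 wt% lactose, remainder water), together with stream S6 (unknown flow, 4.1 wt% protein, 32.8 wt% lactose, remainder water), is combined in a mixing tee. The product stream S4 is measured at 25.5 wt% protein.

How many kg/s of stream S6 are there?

Let S6 be the unknown flow. Total out = 1390 + S6.
protein balance: 403.1 + 0.041·S6 = 0.255·(1390 + S6)
(0.041 − 0.255)·S6 = 0.255×1390 − 403.1 = -48.65
S6 = -48.65 / -0.214 = 227.34 kg/s

227.3 kg/s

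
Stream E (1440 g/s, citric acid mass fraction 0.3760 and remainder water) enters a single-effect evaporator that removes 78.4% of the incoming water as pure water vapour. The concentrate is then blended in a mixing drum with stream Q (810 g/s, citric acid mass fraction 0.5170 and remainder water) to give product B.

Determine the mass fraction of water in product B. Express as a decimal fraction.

Vapour removed = 0.784×0.624×1440 = 704.47 g/s; concentrate = 735.53 g/s.
water reaching the mixer = 194.09 (from concentrate) + 810×0.483 = 585.32 g/s.
Product flow = 735.53 + 810 = 1545.5 g/s; water fraction = 0.3787.

0.3787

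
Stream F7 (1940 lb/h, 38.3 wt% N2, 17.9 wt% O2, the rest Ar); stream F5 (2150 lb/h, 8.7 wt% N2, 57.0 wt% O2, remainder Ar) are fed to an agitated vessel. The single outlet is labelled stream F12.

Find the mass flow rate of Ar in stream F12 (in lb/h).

Ar out = Ar in = 1940×0.438 + 2150×0.343 = 1587.2 lb/h.

1587 lb/h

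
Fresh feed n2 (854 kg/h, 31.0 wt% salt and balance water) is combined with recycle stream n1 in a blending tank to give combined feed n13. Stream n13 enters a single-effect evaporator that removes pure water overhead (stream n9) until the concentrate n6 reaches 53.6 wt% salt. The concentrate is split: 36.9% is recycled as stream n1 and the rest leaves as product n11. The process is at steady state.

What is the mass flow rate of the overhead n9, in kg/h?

Overall salt balance (none leaves overhead): salt in fresh feed = salt in product, i.e. 854×0.310 = (1−0.369)·n6·0.536.
n6 = 264.74/(0.536×0.631) = 782.75 kg/h.
Recycle n1 = 0.369×782.75 = 288.84 kg/h.
Combined feed n13 = 854 + 288.84 = 1142.8 kg/h.
Overhead n9 = n13 − n6 = 1142.8 − 782.75 = 360.08 kg/h.

360.1 kg/h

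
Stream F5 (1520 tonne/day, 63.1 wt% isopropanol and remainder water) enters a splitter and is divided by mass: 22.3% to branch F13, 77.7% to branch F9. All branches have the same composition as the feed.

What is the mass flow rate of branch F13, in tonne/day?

Branch F13 flow = 0.223×1520 = 338.96 tonne/day.

339 tonne/day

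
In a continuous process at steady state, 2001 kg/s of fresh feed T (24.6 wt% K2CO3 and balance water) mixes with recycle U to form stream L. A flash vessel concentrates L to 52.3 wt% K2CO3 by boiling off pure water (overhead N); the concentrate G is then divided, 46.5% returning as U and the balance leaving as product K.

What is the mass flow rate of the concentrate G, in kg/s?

Overall K2CO3 balance (none leaves overhead): K2CO3 in fresh feed = K2CO3 in product, i.e. 2001×0.246 = (1−0.465)·G·0.523.
G = 492.25/(0.523×0.535) = 1759.2 kg/s.

1759 kg/s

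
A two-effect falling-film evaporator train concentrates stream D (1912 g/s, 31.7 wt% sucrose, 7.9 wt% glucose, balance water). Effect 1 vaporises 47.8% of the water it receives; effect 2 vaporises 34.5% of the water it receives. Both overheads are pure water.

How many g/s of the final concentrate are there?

1152 g/s

water in feed = 1912×0.604 = 1154.8 g/s.
After stage 1: water left = (1−0.478)×1154.8 = 602.83; stream total = 1360 g/s.
After stage 2: water left = (1−0.345)×602.83 = 394.85; final concentrate = 1152 g/s.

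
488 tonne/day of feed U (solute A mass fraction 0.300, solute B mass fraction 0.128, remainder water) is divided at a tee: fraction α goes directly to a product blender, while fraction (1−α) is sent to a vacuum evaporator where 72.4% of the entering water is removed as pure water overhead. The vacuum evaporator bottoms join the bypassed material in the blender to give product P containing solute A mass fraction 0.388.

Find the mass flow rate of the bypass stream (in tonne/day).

220.7 tonne/day

All 488×0.300 = 146.4 tonne/day of solute A reaches P, so P = 146.4/0.388 = 377.32 tonne/day and vapour = 110.68 tonne/day.
The evaporator receives (1−α)·488 of feed at 0.572 water and removes 0.724 of that water:
0.724×0.572×(1−α)×488 = 110.68
(1−α) = 110.68/202.09 = 0.5477;  α = 0.4523.
Bypass flow = 0.4523×488 = 220.74 tonne/day.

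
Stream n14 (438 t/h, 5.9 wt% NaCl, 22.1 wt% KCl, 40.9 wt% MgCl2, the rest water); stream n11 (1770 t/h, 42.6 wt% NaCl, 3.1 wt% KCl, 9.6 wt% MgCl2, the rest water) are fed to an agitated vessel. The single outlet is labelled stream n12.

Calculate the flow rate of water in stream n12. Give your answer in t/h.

water out = water in = 438×0.311 + 1770×0.447 = 927.41 t/h.

927.4 t/h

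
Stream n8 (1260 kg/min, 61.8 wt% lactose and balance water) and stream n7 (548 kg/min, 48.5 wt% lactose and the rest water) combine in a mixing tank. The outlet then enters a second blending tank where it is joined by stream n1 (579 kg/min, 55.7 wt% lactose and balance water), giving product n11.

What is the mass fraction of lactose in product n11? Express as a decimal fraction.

Overall, product flow = 2387 kg/min.
lactose in = 1260×0.618 + 548×0.485 + 579×0.557 = 1367 kg/min.
lactose fraction in n11 = 0.5727.

0.5727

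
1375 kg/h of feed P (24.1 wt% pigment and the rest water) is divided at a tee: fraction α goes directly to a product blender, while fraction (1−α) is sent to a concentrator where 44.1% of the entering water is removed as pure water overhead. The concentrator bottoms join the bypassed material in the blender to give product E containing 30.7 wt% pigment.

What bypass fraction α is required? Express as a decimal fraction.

All 1375×0.241 = 331.38 kg/h of pigment reaches E, so E = 331.38/0.307 = 1079.4 kg/h and vapour = 295.6 kg/h.
The evaporator receives (1−α)·1375 of feed at 0.759 water and removes 0.441 of that water:
0.441×0.759×(1−α)×1375 = 295.6
(1−α) = 295.6/460.24 = 0.6423;  α = 0.3577.

0.358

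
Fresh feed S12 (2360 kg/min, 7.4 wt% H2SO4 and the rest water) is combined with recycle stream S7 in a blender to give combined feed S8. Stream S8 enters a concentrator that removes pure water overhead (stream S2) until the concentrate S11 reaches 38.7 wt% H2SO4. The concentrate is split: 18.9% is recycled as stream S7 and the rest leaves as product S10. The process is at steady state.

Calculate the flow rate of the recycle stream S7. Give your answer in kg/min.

Overall H2SO4 balance (none leaves overhead): H2SO4 in fresh feed = H2SO4 in product, i.e. 2360×0.074 = (1−0.189)·S11·0.387.
S11 = 174.64/(0.387×0.811) = 556.43 kg/min.
Recycle S7 = 0.189×556.43 = 105.17 kg/min.

105.2 kg/min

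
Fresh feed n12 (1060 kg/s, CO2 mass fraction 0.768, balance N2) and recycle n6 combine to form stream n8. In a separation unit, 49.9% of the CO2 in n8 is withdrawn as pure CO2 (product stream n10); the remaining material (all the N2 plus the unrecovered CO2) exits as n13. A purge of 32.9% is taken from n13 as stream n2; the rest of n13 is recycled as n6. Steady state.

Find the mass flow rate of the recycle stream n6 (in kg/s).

N2 enters only via n12 and leaves only via the purge: 1060×0.232 = 0.329×(N2 in n13), and the separation unit passes all N2, so N2 in n8 = N2 in n13 = 747.48 kg/s.
CO2 in n8: m_A = 1060×0.768 + (1−0.329)·(1−0.499)·m_A, so m_A = 814.08/0.6638 = 1226.3 kg/s.
n13 = (1−0.499)×1226.3 + 747.48 = 1361.9 kg/s.
Recycle n6 = (1−0.329)×1361.9 = 913.82 kg/s.

913.8 kg/s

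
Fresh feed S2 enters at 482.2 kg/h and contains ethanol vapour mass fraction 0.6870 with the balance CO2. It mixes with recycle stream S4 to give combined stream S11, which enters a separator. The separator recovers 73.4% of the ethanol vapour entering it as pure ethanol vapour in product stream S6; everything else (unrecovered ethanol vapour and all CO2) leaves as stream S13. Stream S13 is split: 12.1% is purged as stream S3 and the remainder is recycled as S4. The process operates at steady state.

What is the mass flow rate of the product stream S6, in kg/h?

317.4 kg/h

ethanol vapour in S11: m_A = 482.2×0.687 + (1−0.121)·(1−0.734)·m_A, so m_A = 331.27/0.7662 = 432.36 kg/h.
Product S6 = 0.734×432.36 = 317.36 kg/h.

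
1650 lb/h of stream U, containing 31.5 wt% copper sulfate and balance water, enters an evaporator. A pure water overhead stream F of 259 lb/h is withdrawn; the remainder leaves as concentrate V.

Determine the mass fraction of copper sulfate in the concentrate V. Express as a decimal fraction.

0.3737

copper sulfate is not removed: 1650×0.315 = 519.75 lb/h of copper sulfate enters V.
Concentrate = 1650 − 259 = 1391 lb/h.
Mass fraction = 519.75/1391 = 0.3737.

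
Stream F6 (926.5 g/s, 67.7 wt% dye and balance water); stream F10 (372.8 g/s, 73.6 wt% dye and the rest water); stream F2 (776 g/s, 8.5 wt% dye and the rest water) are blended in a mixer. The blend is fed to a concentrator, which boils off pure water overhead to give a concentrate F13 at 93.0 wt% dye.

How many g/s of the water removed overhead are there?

1035 g/s

dye entering = 926.5×0.677 + 372.8×0.736 + 776×0.085 = 967.58 g/s.
All dye reports to F13, so F13 = 967.58/0.930 = 1040.4 g/s.
Total feed = 2075.3 g/s; overhead = 2075.3 − 1040.4 = 1034.9 g/s.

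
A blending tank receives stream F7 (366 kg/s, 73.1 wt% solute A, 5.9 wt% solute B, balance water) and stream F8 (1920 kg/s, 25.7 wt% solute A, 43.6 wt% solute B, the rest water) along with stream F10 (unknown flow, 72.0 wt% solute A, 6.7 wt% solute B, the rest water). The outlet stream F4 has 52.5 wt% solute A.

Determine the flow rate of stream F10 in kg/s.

Let F10 be the unknown flow. Total out = 2286 + F10.
solute A balance: 760.99 + 0.720·F10 = 0.525·(2286 + F10)
(0.720 − 0.525)·F10 = 0.525×2286 − 760.99 = 439.16
F10 = 439.16 / 0.195 = 2252.1 kg/s

2252 kg/s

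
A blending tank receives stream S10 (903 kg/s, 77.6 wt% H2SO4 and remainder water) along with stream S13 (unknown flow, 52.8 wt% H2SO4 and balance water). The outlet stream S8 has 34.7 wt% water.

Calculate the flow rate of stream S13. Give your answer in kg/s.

888.6 kg/s

Let S13 be the unknown flow. Total out = 903 + S13.
water balance: 202.27 + 0.472·S13 = 0.347·(903 + S13)
(0.472 − 0.347)·S13 = 0.347×903 − 202.27 = 111.07
S13 = 111.07 / 0.125 = 888.55 kg/s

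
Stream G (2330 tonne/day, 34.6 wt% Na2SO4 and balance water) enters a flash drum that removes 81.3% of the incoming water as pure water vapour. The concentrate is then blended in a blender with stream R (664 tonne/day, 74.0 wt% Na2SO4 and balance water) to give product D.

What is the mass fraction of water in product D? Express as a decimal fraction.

Vapour removed = 0.813×0.654×2330 = 1238.9 tonne/day; concentrate = 1091.1 tonne/day.
water reaching the mixer = 284.95 (from concentrate) + 664×0.260 = 457.59 tonne/day.
Product flow = 1091.1 + 664 = 1755.1 tonne/day; water fraction = 0.2607.

0.2607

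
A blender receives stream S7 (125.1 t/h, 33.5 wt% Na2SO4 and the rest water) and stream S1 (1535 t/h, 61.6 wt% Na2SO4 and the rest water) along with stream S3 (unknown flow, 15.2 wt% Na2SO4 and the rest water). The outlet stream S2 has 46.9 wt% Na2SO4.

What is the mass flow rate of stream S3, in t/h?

Let S3 be the unknown flow. Total out = 1660.1 + S3.
Na2SO4 balance: 987.47 + 0.152·S3 = 0.469·(1660.1 + S3)
(0.152 − 0.469)·S3 = 0.469×1660.1 − 987.47 = -208.88
S3 = -208.88 / -0.317 = 658.93 t/h

658.9 t/h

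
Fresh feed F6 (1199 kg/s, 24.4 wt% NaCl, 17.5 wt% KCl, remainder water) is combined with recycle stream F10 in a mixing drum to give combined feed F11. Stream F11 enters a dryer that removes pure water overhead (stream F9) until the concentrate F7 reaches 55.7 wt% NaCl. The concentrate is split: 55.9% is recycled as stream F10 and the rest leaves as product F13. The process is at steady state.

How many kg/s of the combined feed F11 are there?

Overall NaCl balance (none leaves overhead): NaCl in fresh feed = NaCl in product, i.e. 1199×0.244 = (1−0.559)·F7·0.557.
F7 = 292.56/(0.557×0.441) = 1191 kg/s.
Recycle F10 = 0.559×1191 = 665.77 kg/s.
Combined feed F11 = 1199 + 665.77 = 1864.8 kg/s.

1865 kg/s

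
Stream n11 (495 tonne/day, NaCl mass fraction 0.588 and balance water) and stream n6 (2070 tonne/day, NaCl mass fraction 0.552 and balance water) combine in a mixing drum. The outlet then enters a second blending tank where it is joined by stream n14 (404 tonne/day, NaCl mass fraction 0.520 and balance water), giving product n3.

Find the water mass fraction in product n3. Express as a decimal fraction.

Overall, product flow = 2969 tonne/day.
water in = 495×0.412 + 2070×0.448 + 404×0.480 = 1325.2 tonne/day.
water fraction in n3 = 0.446.

0.446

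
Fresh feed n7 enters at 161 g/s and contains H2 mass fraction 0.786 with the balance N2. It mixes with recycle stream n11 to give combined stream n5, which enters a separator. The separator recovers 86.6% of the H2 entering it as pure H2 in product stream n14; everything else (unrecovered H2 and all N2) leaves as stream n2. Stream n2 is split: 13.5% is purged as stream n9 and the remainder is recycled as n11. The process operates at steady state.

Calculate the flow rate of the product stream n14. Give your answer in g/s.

124 g/s

H2 in n5: m_A = 161×0.786 + (1−0.135)·(1−0.866)·m_A, so m_A = 126.55/0.8841 = 143.14 g/s.
Product n14 = 0.866×143.14 = 123.96 g/s.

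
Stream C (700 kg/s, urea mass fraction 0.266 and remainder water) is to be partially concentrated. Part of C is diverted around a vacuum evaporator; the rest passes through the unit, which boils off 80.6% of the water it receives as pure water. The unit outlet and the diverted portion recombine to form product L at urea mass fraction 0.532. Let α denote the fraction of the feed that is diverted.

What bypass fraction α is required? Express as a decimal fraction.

0.155

All 700×0.266 = 186.2 kg/s of urea reaches L, so L = 186.2/0.532 = 350 kg/s and vapour = 350 kg/s.
The evaporator receives (1−α)·700 of feed at 0.734 water and removes 0.806 of that water:
0.806×0.734×(1−α)×700 = 350
(1−α) = 350/414.12 = 0.8452;  α = 0.1548.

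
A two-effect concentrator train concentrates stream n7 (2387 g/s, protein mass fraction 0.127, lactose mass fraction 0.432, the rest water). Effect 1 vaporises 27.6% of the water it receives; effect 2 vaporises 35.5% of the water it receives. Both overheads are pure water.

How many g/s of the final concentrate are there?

1826 g/s

water in feed = 2387×0.441 = 1052.7 g/s.
After stage 1: water left = (1−0.276)×1052.7 = 762.13; stream total = 2096.5 g/s.
After stage 2: water left = (1−0.355)×762.13 = 491.57; final concentrate = 1825.9 g/s.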